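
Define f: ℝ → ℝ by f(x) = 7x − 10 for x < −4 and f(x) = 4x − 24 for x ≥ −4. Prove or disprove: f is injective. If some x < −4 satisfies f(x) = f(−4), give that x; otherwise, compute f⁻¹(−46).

Both pieces are strictly increasing (slopes 7 and 4), so each is injective on its own interval.
The left piece maps (−∞, −4) onto (−∞, −38); the right piece maps [−4, ∞) onto [−40, ∞).
These images overlap. In particular f(−4) = −40 (right piece), and solving 7x − 10 = −40 on the left piece gives x = −30/7 < −4.
So f(−30/7) = f(−4) with −30/7 ≠ −4, and f is not injective. This x = −30/7 is the requested value below −4.

-30/7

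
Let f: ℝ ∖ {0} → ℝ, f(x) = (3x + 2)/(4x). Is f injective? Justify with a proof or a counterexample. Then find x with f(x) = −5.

-2/23

Suppose f(u) = f(v). Cross-multiplying: (3u + 2)(4v) = (3v + 2)(4u).
Expanding both sides and cancelling the symmetric terms leaves −8·(u − v) = 0. Since −8 ≠ 0, u = v. Thus f is injective.
Solving f(x) = −5: cross-multiplying gives 3x + 2 = −5(4x), which rearranges to 23x = −2, so x = −2/23.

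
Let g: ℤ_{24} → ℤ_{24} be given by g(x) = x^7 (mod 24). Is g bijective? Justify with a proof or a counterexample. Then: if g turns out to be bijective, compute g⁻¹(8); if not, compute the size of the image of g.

15

g(0) = 0^7 = 0.
g(6): Repeated squaring mod 24: 6^1 ≡ 6, 6^2 ≡ 6² = 36 ≡ 12, 6^4 ≡ 12² = 144 ≡ 0. Since 7 = 4 + 2 + 1, 6^7 ≡ 0·12·6: 0·12 = 0, then 0·6 = 0. So 6^7 ≡ 0 (mod 24).
So g(0) = g(6) = 0 while 0 ≠ 6, hence g is not injective, hence not bijective.
Since g is not bijective, we determine |image(g)|. Computing x^7 mod 24 for each x (by repeated squaring, reducing mod 24 at every step), the values g(0), g(1), …, g(23) are: 0, 1, 8, 3, 16, 5, 0, 7, 8, 9, 16, 11, 0, 13, 8, 15, 16, 17, 0, 19, 8, 21, 16, 23.
The distinct values are {0, 1, 3, 5, 7, 8, 9, 11, 13, 15, 16, 17, 19, 21, 23}; there are 15 of them.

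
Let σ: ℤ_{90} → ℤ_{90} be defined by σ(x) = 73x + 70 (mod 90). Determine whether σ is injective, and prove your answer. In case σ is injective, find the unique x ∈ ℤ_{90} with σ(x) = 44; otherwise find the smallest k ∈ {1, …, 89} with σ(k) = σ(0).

Suppose σ(x_1) = σ(x_2) in ℤ_{90}. Then 73x_1 + 70 ≡ 73x_2 + 70 (mod 90), thus 73(x_1 − x_2) ≡ 0 (mod 90).
Since gcd(73, 90) = 1, 73 is invertible modulo 90, thus x_1 − x_2 ≡ 0 (mod 90), i.e. x_1 = x_2.
So σ is injective.
We now compute 73⁻¹ mod 90 explicitly. Euclid's algorithm: 90 = 1·73 + 17, 73 = 4·17 + 5, 17 = 3·5 + 2, 5 = 2·2 + 1; back-substituting gives 1 = 37·73 − 30·90, so 73⁻¹ ≡ 37 (mod 90).
Since σ is injective, we compute σ⁻¹(44): solve 73x + 70 ≡ 44 (mod 90), i.e. 73x ≡ 64 (mod 90).
Multiplying by 73⁻¹ = 37 gives x ≡ 37·64 = 2368 = 26·90 + 28 ≡ 28 (mod 90).
Check: σ(28) = 73·28 + 70 = 2114 = 23·90 + 44 ≡ 44 (mod 90).

28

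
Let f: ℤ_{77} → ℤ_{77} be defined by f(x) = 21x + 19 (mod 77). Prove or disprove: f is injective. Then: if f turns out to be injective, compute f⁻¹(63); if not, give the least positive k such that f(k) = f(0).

We have gcd(21, 77) = 7 > 1. Taking a = 0 and b = 11: f(0) = 19 and f(11) = 21·11 + 19 = 250 ≡ 19 (mod 77).
So f(0) = f(11) while 0 ≠ 11, thus f is not injective.
Since f is not injective, we find the least positive k with f(k) = f(0): this means 21k ≡ 0 (mod 77), i.e. 77 ∣ 21k. Since gcd(21, 77) = 7, dividing through by 7 this holds exactly when 11 ∣ 3k, and as gcd(3, 11) = 1, exactly when 11 ∣ k.
The smallest positive such k is 11.

11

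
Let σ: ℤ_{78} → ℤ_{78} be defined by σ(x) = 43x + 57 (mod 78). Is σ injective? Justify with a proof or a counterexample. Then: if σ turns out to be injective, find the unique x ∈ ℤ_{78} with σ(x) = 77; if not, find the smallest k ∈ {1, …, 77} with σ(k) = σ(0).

By definition, σ is injective if σ(u) = σ(v) implies u = v.
If σ(u) = σ(v), then 43u ≡ 43v (mod 78). Because gcd(43, 78) = 1, we may cancel 43 to get u ≡ v (mod 78).
Thus σ is injective.
We now compute 43⁻¹ mod 78 explicitly. Euclid's algorithm: 78 = 1·43 + 35, 43 = 1·35 + 8, 35 = 4·8 + 3, 8 = 2·3 + 2, 3 = 1·2 + 1; back-substituting gives 1 = 49·43 − 27·78, so 43⁻¹ ≡ 49 (mod 78).
Since σ is injective, we compute σ⁻¹(77): solve 43x + 57 ≡ 77 (mod 78), i.e. 43x ≡ 20 (mod 78).
Multiplying by 43⁻¹ = 49 gives x ≡ 49·20 = 980 = 12·78 + 44 ≡ 44 (mod 78).
Check: σ(44) = 43·44 + 57 = 1949 = 24·78 + 77 ≡ 77 (mod 78).

44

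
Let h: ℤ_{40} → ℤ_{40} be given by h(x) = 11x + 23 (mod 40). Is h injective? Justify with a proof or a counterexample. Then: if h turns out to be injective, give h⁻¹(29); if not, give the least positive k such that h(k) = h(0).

Suppose h(a) = h(b) in ℤ_{40}. Then 11a + 23 ≡ 11b + 23 (mod 40), so 11(a − b) ≡ 0 (mod 40).
Since gcd(11, 40) = 1, 11 is invertible modulo 40, thus a − b ≡ 0 (mod 40), i.e. a = b.
So h is injective.
We now compute 11⁻¹ mod 40 explicitly. Euclid's algorithm: 40 = 3·11 + 7, 11 = 1·7 + 4, 7 = 1·4 + 3, 4 = 1·3 + 1; back-substituting gives 1 = 11·11 − 3·40, so 11⁻¹ ≡ 11 (mod 40).
Since h is injective, we compute h⁻¹(29): solve 11x + 23 ≡ 29 (mod 40), i.e. 11x ≡ 6 (mod 40).
Multiplying by 11⁻¹ = 11 gives x ≡ 11·6 = 66 = 1·40 + 26 ≡ 26 (mod 40).
Check: h(26) = 11·26 + 23 = 309 = 7·40 + 29 ≡ 29 (mod 40).

26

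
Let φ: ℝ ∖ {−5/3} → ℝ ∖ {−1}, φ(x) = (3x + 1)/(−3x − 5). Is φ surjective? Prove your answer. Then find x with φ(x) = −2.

-3

For any y ≠ −1, solving y(−3x − 5) = 3x + 1 for x gives a well-defined x ≠ −5/3. So φ is surjective.
Solving φ(x) = −2: cross-multiplying gives 3x + 1 = −2(−3x − 5), which rearranges to −3x = 9, so x = −3.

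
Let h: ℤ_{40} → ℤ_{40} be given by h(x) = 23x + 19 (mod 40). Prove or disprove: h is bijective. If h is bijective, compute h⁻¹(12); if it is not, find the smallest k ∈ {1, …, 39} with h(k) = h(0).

31

By definition, h is injective when h(x_1) = h(x_2) forces x_1 = x_2.
Suppose h(x_1) = h(x_2) in ℤ_{40}. Then 23x_1 + 19 ≡ 23x_2 + 19 (mod 40), so 23(x_1 − x_2) ≡ 0 (mod 40).
Since gcd(23, 40) = 1, 23 is invertible modulo 40, thus x_1 − x_2 ≡ 0 (mod 40), i.e. x_1 = x_2.
We now compute 23⁻¹ mod 40 explicitly. Euclid's algorithm: 40 = 1·23 + 17, 23 = 1·17 + 6, 17 = 2·6 + 5, 6 = 1·5 + 1; back-substituting gives 1 = 7·23 − 4·40, so 23⁻¹ ≡ 7 (mod 40).
Then y ↦ 7(y − 19) is a two-sided inverse to h, so every y ∈ ℤ_{40} has a preimage.
Therefore h is bijective.
Since h is bijective, we compute h⁻¹(12): solve 23x + 19 ≡ 12 (mod 40), i.e. 23x ≡ 33 (mod 40).
Multiplying by 23⁻¹ = 7 gives x ≡ 7·33 = 231 = 5·40 + 31 ≡ 31 (mod 40).
Check: h(31) = 23·31 + 19 = 732 = 18·40 + 12 ≡ 12 (mod 40).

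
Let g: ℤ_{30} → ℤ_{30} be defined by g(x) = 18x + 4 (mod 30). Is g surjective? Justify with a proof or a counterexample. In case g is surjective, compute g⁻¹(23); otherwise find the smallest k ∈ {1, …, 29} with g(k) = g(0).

Recall that g is surjective if every y in the codomain equals g(x) for some x in the domain.
Since gcd(18, 30) = 6, we have 18x ≡ 0 (mod 6) for all x, so g(x) ≡ 4 (mod 6).
But 0 ≢ 4 (mod 6), so 0 ∈ ℤ_{30} has no preimage. So g is not surjective.
Since g is not surjective, we find the least positive k with g(k) = g(0): this means 18k ≡ 0 (mod 30), i.e. 30 ∣ 18k. Since gcd(18, 30) = 6, dividing through by 6 this holds exactly when 5 ∣ 3k, and as gcd(3, 5) = 1, exactly when 5 ∣ k.
The smallest positive such k is 5.

5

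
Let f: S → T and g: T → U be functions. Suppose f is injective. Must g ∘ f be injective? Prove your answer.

No. Take S = T = U = {1, 2}, f = identity (injective), and g(x) = 1 for every x.
Then (g ∘ f)(1) = 1 = (g ∘ f)(2) with 1 ≠ 2, so g ∘ f is not injective.

not injective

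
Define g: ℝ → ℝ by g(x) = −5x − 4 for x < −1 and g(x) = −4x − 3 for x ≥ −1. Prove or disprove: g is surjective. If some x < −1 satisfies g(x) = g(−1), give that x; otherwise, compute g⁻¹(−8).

Both pieces are strictly decreasing (slopes −5 and −4), so each is injective on its own interval.
The left piece maps (−∞, −1) onto (1, ∞); the right piece maps [−1, ∞) onto (−∞, 1].
These images together cover ℝ, so g is surjective.
Because the two images are disjoint, no x < −1 has g(x) = g(−1), so we compute g⁻¹(−8): −8 lies in (−∞, 1], so solve −4x − 3 = −8: x = (−8 + 3)/(−4) = 5/4.

5/4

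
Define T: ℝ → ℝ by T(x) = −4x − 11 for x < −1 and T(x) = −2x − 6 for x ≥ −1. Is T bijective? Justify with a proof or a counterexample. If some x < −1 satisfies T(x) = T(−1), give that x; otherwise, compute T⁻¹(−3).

Both pieces are strictly decreasing (slopes −4 and −2), so each is injective on its own interval.
The left piece maps (−∞, −1) onto (−7, ∞); the right piece maps [−1, ∞) onto (−∞, −4].
These images overlap. In particular T(−1) = −4 (right piece), and solving −4x − 11 = −4 on the left piece gives x = −7/4 < −1.
So T(−7/4) = T(−1) with −7/4 ≠ −1, and T is not injective, hence not bijective. This x = −7/4 is the requested value below −1.

-7/4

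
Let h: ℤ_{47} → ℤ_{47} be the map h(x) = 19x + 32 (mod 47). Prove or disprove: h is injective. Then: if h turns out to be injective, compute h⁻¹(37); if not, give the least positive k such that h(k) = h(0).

25

Suppose h(s) = h(t) in ℤ_{47}. Then 19s + 32 ≡ 19t + 32 (mod 47), hence 19(s − t) ≡ 0 (mod 47).
Since gcd(19, 47) = 1, 19 is invertible modulo 47, therefore s − t ≡ 0 (mod 47), i.e. s = t.
Thus h is injective.
We now compute 19⁻¹ mod 47 explicitly. Euclid's algorithm: 47 = 2·19 + 9, 19 = 2·9 + 1; back-substituting gives 1 = 5·19 − 2·47, so 19⁻¹ ≡ 5 (mod 47).
Since h is injective, we find h⁻¹(37): we need 19x ≡ 37 − 32 ≡ 5 (mod 47). Using 19⁻¹ = 5: x ≡ 5·5 = 25, so x = 25.
Check: h(25) = 19·25 + 32 = 507 = 10·47 + 37 ≡ 37 (mod 47).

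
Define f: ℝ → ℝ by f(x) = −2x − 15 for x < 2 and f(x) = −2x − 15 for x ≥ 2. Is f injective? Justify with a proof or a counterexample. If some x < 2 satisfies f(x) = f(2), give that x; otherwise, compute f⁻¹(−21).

3

Both pieces are strictly decreasing (slopes −2 and −2), so each is injective on its own interval.
The left piece maps (−∞, 2) onto (−19, ∞); the right piece maps [2, ∞) onto (−∞, −19].
These images are disjoint, so no value is attained by both pieces. Thus f is injective.
Because the two images are disjoint, no x < 2 has f(x) = f(2), so we compute f⁻¹(−21): −21 lies in (−∞, −19], so solve −2x − 15 = −21: x = (−21 + 15)/(−2) = 3.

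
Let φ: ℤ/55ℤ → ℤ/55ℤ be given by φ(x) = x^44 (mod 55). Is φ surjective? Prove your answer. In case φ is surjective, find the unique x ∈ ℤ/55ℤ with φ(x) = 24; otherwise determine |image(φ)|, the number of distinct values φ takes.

φ(4): Repeated squaring mod 55: 4^1 ≡ 4, 4^2 ≡ 4² = 16, 4^4 ≡ 16² = 256 ≡ 36, 4^8 ≡ 36² = 1296 ≡ 31, 4^16 ≡ 31² = 961 ≡ 26, 4^32 ≡ 26² = 676 ≡ 16. Since 44 = 32 + 8 + 4, 4^44 ≡ 16·31·36: 16·31 = 496 ≡ 1, then 1·36 = 36. So 4^44 ≡ 36 (mod 55).
φ(7): Repeated squaring mod 55: 7^1 ≡ 7, 7^2 ≡ 7² = 49, 7^4 ≡ 49² = 2401 ≡ 36, 7^8 ≡ 36² = 1296 ≡ 31, 7^16 ≡ 31² = 961 ≡ 26, 7^32 ≡ 26² = 676 ≡ 16. Since 44 = 32 + 8 + 4, 7^44 ≡ 16·31·36: 16·31 = 496 ≡ 1, then 1·36 = 36. So 7^44 ≡ 36 (mod 55).
So φ(4) = φ(7) = 36 while 4 ≠ 7, therefore φ is not injective.
A non-injective map from the 55-element set ℤ/55ℤ to itself takes at most 54 distinct values, so it cannot be surjective. Therefore φ is not surjective.
Since φ is not surjective, we determine |image(φ)|. Computing x^44 mod 55 for each x (by repeated squaring, reducing mod 55 at every step), the values φ(0), φ(1), …, φ(54) are: 0, 1, 16, 26, 36, 20, 31, 36, 26, 16, 45, 11, 1, 16, 26, 25, 31, 31, 36, 26, 5, 1, 11, 1, 16, 15, 36, 31, 31, 36, 15, 16, 1, 11, 1, 5, 26, 36, 31, 31, 25, 26, 16, 1, 11, 45, 16, 26, 36, 31, 20, 36, 26, 16, 1.
The distinct values are {0, 1, 5, 11, 15, 16, 20, 25, 26, 31, 36, 45}; there are 12 of them.

12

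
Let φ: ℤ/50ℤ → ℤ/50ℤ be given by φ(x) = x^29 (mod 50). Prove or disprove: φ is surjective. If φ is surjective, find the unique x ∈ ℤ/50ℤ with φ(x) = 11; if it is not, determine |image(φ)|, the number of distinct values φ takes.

42

φ(0) = 0^29 = 0.
φ(10): Repeated squaring mod 50: 10^1 ≡ 10, 10^2 ≡ 10² = 100 ≡ 0, 10^4 ≡ 0² = 0, 10^8 ≡ 0² = 0, 10^16 ≡ 0² = 0. Since 29 = 16 + 8 + 4 + 1, 10^29 ≡ 0·0·0·10: 0·0 = 0, then 0·0 = 0, then 0·10 = 0. So 10^29 ≡ 0 (mod 50).
So φ(0) = φ(10) = 0 while 0 ≠ 10, hence φ is not injective.
A non-injective map from the 50-element set ℤ/50ℤ to itself takes at most 49 distinct values, so it cannot be surjective. Therefore φ is not surjective.
Since φ is not surjective, we determine |image(φ)|. Computing x^29 mod 50 for each x (by repeated squaring, reducing mod 50 at every step), the values φ(0), φ(1), …, φ(49) are: 0, 1, 12, 33, 44, 25, 46, 7, 28, 39, 0, 41, 2, 23, 34, 25, 36, 47, 18, 29, 0, 31, 42, 13, 24, 25, 26, 37, 8, 19, 0, 21, 32, 3, 14, 25, 16, 27, 48, 9, 0, 11, 22, 43, 4, 25, 6, 17, 38, 49.
The distinct values are {0, 1, 2, 3, 4, 6, 7, 8, 9, 11, 12, 13, 14, 16, 17, 18, 19, 21, 22, 23, 24, 25, 26, 27, 28, 29, 31, 32, 33, 34, 36, 37, 38, 39, 41, 42, 43, 44, 46, 47, 48, 49}; there are 42 of them.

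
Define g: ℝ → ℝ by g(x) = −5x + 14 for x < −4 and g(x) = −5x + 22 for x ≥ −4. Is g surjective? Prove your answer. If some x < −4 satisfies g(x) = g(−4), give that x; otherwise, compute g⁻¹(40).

-28/5

Both pieces are strictly decreasing (slopes −5 and −5), so each is injective on its own interval.
The left piece maps (−∞, −4) onto (34, ∞); the right piece maps [−4, ∞) onto (−∞, 42].
The union (34, ∞) ∪ (−∞, 42] covers ℝ, so g is surjective.
For the follow-up: the images overlap, so an x < −4 with g(x) = g(−4) exists. g(−4) = 42; solving −5x + 14 = 42 for x < −4 gives x = (42 − 14)/(−5) = −28/5.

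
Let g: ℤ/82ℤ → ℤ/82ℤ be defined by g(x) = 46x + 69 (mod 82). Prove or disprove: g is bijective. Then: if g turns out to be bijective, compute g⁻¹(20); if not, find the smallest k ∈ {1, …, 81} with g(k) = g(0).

We have gcd(46, 82) = 2 > 1. Taking u = 0 and v = 41: g(0) = 69 and g(41) = 46·41 + 69 = 1955 ≡ 69 (mod 82).
So g(0) = g(41) while 0 ≠ 41, therefore g is not injective, hence not bijective.
Since g is not bijective, we find the least positive k with g(k) = g(0): this means 46k ≡ 0 (mod 82), i.e. 82 ∣ 46k. Since gcd(46, 82) = 2, dividing through by 2 this holds exactly when 41 ∣ 23k, and as gcd(23, 41) = 1, exactly when 41 ∣ k.
The smallest positive such k is 41.

41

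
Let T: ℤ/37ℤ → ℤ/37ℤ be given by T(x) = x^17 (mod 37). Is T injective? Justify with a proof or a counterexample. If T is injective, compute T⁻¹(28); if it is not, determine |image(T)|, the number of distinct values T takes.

4

Since 37 is prime, the nonzero elements of ℤ/37ℤ form a cyclic group of order 36.
As gcd(17, 36) = 1, raising to the 17th power is a bijection on this group: if x_1^17 ≡ x_2^17 then (x_1x_2^{−1})^17 = 1, and the only element of order dividing gcd(17, 36) = 1 is 1, so x_1 = x_2.
With T(0) = 0 this makes T injective on all of ℤ/37ℤ, hence bijective (finite equal-size domain and codomain). In particular T is injective.
Since T is injective, we find the preimage of 28. The inverse of x ↦ x^17 on (ℤ/37ℤ)^× is x ↦ x^17, because 17·17 = 289 = 8·36 + 1 ≡ 1 (mod 36) and x^{36} = 1 for x ≠ 0 (Fermat). So T⁻¹(28) = 28^17 mod 37.
Repeated squaring mod 37: 28^1 ≡ 28, 28^2 ≡ 28² = 784 ≡ 7, 28^4 ≡ 7² = 49 ≡ 12, 28^8 ≡ 12² = 144 ≡ 33, 28^16 ≡ 33² = 1089 ≡ 16. Since 17 = 16 + 1, 28^17 ≡ 16·28: 16·28 = 448 ≡ 4. So 28^17 ≡ 4 (mod 37).
Hence T⁻¹(28) = 4.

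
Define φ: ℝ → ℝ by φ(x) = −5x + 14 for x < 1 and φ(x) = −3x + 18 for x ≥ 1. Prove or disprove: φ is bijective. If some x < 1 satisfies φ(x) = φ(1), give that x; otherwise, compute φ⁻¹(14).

Both pieces are strictly decreasing (slopes −5 and −3), so each is injective on its own interval.
The left piece maps (−∞, 1) onto (9, ∞); the right piece maps [1, ∞) onto (−∞, 15].
These images overlap. In particular φ(1) = 15 (right piece), and solving −5x + 14 = 15 on the left piece gives x = −1/5 < 1.
So φ(−1/5) = φ(1) with −1/5 ≠ 1, and φ is not injective, hence not bijective. This x = −1/5 is the requested value below 1.

-1/5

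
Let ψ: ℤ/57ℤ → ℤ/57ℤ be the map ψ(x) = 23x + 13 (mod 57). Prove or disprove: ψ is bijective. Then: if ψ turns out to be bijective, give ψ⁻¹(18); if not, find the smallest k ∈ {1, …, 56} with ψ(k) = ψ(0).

25

If ψ(a) = ψ(b), then 23a ≡ 23b (mod 57). Because gcd(23, 57) = 1, we may cancel 23 to get a ≡ b (mod 57).
We now compute 23⁻¹ mod 57 explicitly. Euclid's algorithm: 57 = 2·23 + 11, 23 = 2·11 + 1; back-substituting gives 1 = 5·23 − 2·57, so 23⁻¹ ≡ 5 (mod 57).
Then y ↦ 5(y − 13) is a two-sided inverse to ψ, so every y ∈ ℤ/57ℤ has a preimage.
Hence ψ is bijective.
Since ψ is bijective, we compute ψ⁻¹(18): solve 23x + 13 ≡ 18 (mod 57), i.e. 23x ≡ 5 (mod 57).
Multiplying by 23⁻¹ = 5 gives x ≡ 5·5 = 25 ≡ 25 (mod 57).
Check: ψ(25) = 23·25 + 13 = 588 = 10·57 + 18 ≡ 18 (mod 57).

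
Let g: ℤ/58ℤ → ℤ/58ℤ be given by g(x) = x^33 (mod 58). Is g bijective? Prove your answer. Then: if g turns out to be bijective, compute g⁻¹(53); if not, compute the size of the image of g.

Computing x^33 mod 58 for each x (by repeated squaring, reducing mod 58 at every step), the values g(0), g(1), …, g(57) are: 0, 1, 32, 11, 38, 51, 4, 45, 56, 5, 8, 43, 12, 35, 48, 39, 52, 17, 44, 21, 24, 31, 42, 25, 36, 49, 18, 55, 28, 29, 30, 3, 40, 9, 22, 33, 16, 27, 34, 37, 14, 41, 6, 19, 10, 23, 46, 15, 50, 53, 2, 13, 54, 7, 20, 47, 26, 57.
Every element of ℤ/58ℤ appears exactly once in this list, so g is a bijection, and in particular bijective.
Since g is bijective, we read off the preimage of 53 from the same table: g(49) = 53, so g⁻¹(53) = 49.

49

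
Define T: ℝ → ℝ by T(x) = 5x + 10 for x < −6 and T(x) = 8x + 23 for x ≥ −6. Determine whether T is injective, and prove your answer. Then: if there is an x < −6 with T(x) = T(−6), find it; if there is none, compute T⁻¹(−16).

Both pieces are strictly increasing (slopes 5 and 8), so each is injective on its own interval.
The left piece maps (−∞, −6) onto (−∞, −20); the right piece maps [−6, ∞) onto [−25, ∞).
These images overlap. In particular T(−6) = −25 (right piece), and solving 5x + 10 = −25 on the left piece gives x = −7 < −6.
So T(−7) = T(−6) with −7 ≠ −6, and T is not injective. This x = −7 is the requested value below −6.

-7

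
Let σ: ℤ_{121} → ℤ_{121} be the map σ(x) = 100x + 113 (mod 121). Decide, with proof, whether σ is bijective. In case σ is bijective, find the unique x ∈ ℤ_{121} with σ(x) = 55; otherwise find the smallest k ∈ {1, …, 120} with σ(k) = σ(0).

If σ(a) = σ(b), then 100a ≡ 100b (mod 121). Because gcd(100, 121) = 1, we may cancel 100 to get a ≡ b (mod 121).
We now compute 100⁻¹ mod 121 explicitly. Euclid's algorithm: 121 = 1·100 + 21, 100 = 4·21 + 16, 21 = 1·16 + 5, 16 = 3·5 + 1; back-substituting gives 1 = 23·100 − 19·121, so 100⁻¹ ≡ 23 (mod 121).
For any y ∈ ℤ_{121}, x = 23(y − 113) mod 121 satisfies σ(x) = 100·23(y − 113) + 113 ≡ y (since 100·23 ≡ 1 mod 121). So every y has a preimage.
Hence σ is bijective.
Since σ is bijective, we find σ⁻¹(55): we need 100x ≡ 55 − 113 ≡ 63 (mod 121). Using 100⁻¹ = 23: x ≡ 23·63 = 1449 = 11·121 + 118, so x = 118.
Check: σ(118) = 100·118 + 113 = 11913 = 98·121 + 55 ≡ 55 (mod 121).

118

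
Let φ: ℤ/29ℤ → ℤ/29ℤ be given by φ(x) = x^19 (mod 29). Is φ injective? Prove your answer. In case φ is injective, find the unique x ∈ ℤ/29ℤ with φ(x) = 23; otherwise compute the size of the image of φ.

16

Since 29 is prime, the nonzero elements of ℤ/29ℤ form a cyclic group of order 28.
As gcd(19, 28) = 1, raising to the 19th power is a bijection on this group: if x_1^19 ≡ x_2^19 then (x_1x_2^{−1})^19 = 1, and the only element of order dividing gcd(19, 28) = 1 is 1, so x_1 = x_2.
With φ(0) = 0 this makes φ injective on all of ℤ/29ℤ, hence bijective (finite equal-size domain and codomain). In particular φ is injective.
Since φ is injective, we find the preimage of 23. The inverse of x ↦ x^19 on (ℤ/29ℤ)^× is x ↦ x^3, because 19·3 = 57 = 2·28 + 1 ≡ 1 (mod 28) and x^{28} = 1 for x ≠ 0 (Fermat). So φ⁻¹(23) = 23^3 mod 29.
Repeated squaring mod 29: 23^1 ≡ 23, 23^2 ≡ 23² = 529 ≡ 7. Since 3 = 2 + 1, 23^3 ≡ 7·23: 7·23 = 161 ≡ 16. So 23^3 ≡ 16 (mod 29).
Hence φ⁻¹(23) = 16.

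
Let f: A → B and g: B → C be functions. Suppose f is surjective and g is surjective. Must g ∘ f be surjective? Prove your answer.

Let c ∈ C. Since g is surjective, there is b ∈ B with g(b) = c. Since f is surjective, there is a ∈ A with f(a) = b.
Then (g ∘ f)(a) = g(b) = c. Thus g ∘ f is surjective.

surjective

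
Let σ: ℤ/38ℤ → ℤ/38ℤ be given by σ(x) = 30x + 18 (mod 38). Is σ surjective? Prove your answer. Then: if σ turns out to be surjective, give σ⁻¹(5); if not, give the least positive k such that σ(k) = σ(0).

19

Recall: surjectivity means every element of the codomain has a preimage under σ.
Since gcd(30, 38) = 2, we have 30x ≡ 0 (mod 2) for all x, so σ(x) ≡ 0 (mod 2).
But 1 ≢ 0 (mod 2), so 1 ∈ ℤ/38ℤ has no preimage. Therefore σ is not surjective.
Since σ is not surjective, we find the least positive k with σ(k) = σ(0): this means 30k ≡ 0 (mod 38), i.e. 38 ∣ 30k. Since gcd(30, 38) = 2, dividing through by 2 this holds exactly when 19 ∣ 15k, and as gcd(15, 19) = 1, exactly when 19 ∣ k.
The smallest positive such k is 19.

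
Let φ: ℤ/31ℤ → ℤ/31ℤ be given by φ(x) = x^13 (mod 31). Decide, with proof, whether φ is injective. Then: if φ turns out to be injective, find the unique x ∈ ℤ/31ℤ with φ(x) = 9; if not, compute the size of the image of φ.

10

Since 31 is prime, the nonzero elements of ℤ/31ℤ form a cyclic group of order 30.
As gcd(13, 30) = 1, raising to the 13th power is a bijection on this group: if u^13 ≡ v^13 then (uv^{−1})^13 = 1, and the only element of order dividing gcd(13, 30) = 1 is 1, so u = v.
With φ(0) = 0 this makes φ injective on all of ℤ/31ℤ, hence bijective (finite equal-size domain and codomain). In particular φ is injective.
Since φ is injective, we find the preimage of 9. The inverse of x ↦ x^13 on (ℤ/31ℤ)^× is x ↦ x^7, because 13·7 = 91 = 3·30 + 1 ≡ 1 (mod 30) and x^{30} = 1 for x ≠ 0 (Fermat). So φ⁻¹(9) = 9^7 mod 31.
Repeated squaring mod 31: 9^1 ≡ 9, 9^2 ≡ 9² = 81 ≡ 19, 9^4 ≡ 19² = 361 ≡ 20. Since 7 = 4 + 2 + 1, 9^7 ≡ 20·19·9: 20·19 = 380 ≡ 8, then 8·9 = 72 ≡ 10. So 9^7 ≡ 10 (mod 31).
Hence φ⁻¹(9) = 10.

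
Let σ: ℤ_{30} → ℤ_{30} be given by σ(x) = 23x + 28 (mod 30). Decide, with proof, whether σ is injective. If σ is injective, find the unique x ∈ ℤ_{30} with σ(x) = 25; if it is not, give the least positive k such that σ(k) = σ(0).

9

Recall: σ is injective if σ(s) = σ(t) implies s = t.
If σ(s) = σ(t), then 23s ≡ 23t (mod 30). Because gcd(23, 30) = 1, we may cancel 23 to get s ≡ t (mod 30).
Therefore σ is injective.
We now compute 23⁻¹ mod 30 explicitly. Euclid's algorithm: 30 = 1·23 + 7, 23 = 3·7 + 2, 7 = 3·2 + 1; back-substituting gives 1 = 17·23 − 13·30, so 23⁻¹ ≡ 17 (mod 30).
Since σ is injective, we compute σ⁻¹(25): solve 23x + 28 ≡ 25 (mod 30), i.e. 23x ≡ 27 (mod 30).
Multiplying by 23⁻¹ = 17 gives x ≡ 17·27 = 459 = 15·30 + 9 ≡ 9 (mod 30).
Check: σ(9) = 23·9 + 28 = 235 = 7·30 + 25 ≡ 25 (mod 30).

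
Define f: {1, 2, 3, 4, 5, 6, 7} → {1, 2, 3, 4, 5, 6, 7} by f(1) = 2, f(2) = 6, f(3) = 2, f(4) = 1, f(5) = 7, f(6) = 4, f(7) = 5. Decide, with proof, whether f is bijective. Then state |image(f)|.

f(1) = 2 = f(3) with 1 ≠ 3, so f is not injective, hence not bijective.
The image of f is {1, 2, 4, 5, 6, 7}, which has 6 elements.

6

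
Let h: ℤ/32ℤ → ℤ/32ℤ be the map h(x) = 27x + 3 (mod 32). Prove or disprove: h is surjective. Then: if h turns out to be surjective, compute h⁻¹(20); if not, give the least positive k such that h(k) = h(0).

3

Since gcd(27, 32) = 1, 27 is invertible modulo 32. Euclid's algorithm: 32 = 1·27 + 5, 27 = 5·5 + 2, 5 = 2·2 + 1; back-substituting gives 1 = 19·27 − 16·32, so 27⁻¹ ≡ 19 (mod 32).
Then y ↦ 19(y − 3) is a two-sided inverse to h, so every y ∈ ℤ/32ℤ has a preimage.
Thus h is surjective.
Since h is surjective, we find h⁻¹(20): we need 27x ≡ 20 − 3 ≡ 17 (mod 32). Using 27⁻¹ = 19: x ≡ 19·17 = 323 = 10·32 + 3, so x = 3.
Check: h(3) = 27·3 + 3 = 84 = 2·32 + 20 ≡ 20 (mod 32).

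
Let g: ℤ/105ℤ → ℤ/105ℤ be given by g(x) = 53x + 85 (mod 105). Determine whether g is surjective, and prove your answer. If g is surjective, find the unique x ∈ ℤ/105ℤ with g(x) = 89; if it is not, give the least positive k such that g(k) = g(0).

Since gcd(53, 105) = 1, 53 is invertible modulo 105. Euclid's algorithm: 105 = 1·53 + 52, 53 = 1·52 + 1; back-substituting gives 1 = 2·53 − 1·105, so 53⁻¹ ≡ 2 (mod 105).
Then y ↦ 2(y − 85) is a two-sided inverse to g, so every y ∈ ℤ/105ℤ has a preimage.
So g is surjective.
Since g is surjective, we compute g⁻¹(89): solve 53x + 85 ≡ 89 (mod 105), i.e. 53x ≡ 4 (mod 105).
Multiplying by 53⁻¹ = 2 gives x ≡ 2·4 = 8 ≡ 8 (mod 105).
Check: g(8) = 53·8 + 85 = 509 = 4·105 + 89 ≡ 89 (mod 105).

8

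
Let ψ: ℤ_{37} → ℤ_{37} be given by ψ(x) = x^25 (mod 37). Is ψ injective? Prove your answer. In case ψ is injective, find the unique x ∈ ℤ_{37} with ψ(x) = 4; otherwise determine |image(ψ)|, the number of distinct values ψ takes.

3

Since 37 is prime, the nonzero elements of ℤ_{37} form a cyclic group of order 36.
As gcd(25, 36) = 1, raising to the 25th power is a bijection on this group: if a^25 ≡ b^25 then (ab^{−1})^25 = 1, and the only element of order dividing gcd(25, 36) = 1 is 1, so a = b.
With ψ(0) = 0 this makes ψ injective on all of ℤ_{37}, hence bijective (finite equal-size domain and codomain). In particular ψ is injective.
Since ψ is injective, we find the preimage of 4. The inverse of x ↦ x^25 on (ℤ_{37})^× is x ↦ x^13, because 25·13 = 325 = 9·36 + 1 ≡ 1 (mod 36) and x^{36} = 1 for x ≠ 0 (Fermat). So ψ⁻¹(4) = 4^13 mod 37.
Repeated squaring mod 37: 4^1 ≡ 4, 4^2 ≡ 4² = 16, 4^4 ≡ 16² = 256 ≡ 34, 4^8 ≡ 34² = 1156 ≡ 9. Since 13 = 8 + 4 + 1, 4^13 ≡ 9·34·4: 9·34 = 306 ≡ 10, then 10·4 = 40 ≡ 3. So 4^13 ≡ 3 (mod 37).
Hence ψ⁻¹(4) = 3.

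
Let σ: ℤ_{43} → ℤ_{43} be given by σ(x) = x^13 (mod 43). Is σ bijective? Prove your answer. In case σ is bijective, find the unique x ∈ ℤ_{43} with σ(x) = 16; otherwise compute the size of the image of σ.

Since 43 is prime, the nonzero elements of ℤ_{43} form a cyclic group of order 42.
As gcd(13, 42) = 1, raising to the 13th power is a bijection on this group: if s^13 ≡ t^13 then (st^{−1})^13 = 1, and the only element of order dividing gcd(13, 42) = 1 is 1, so s = t.
With σ(0) = 0 this makes σ injective on all of ℤ_{43}, hence bijective (finite equal-size domain and codomain). In particular σ is bijective.
Since σ is bijective, we find the preimage of 16. The inverse of x ↦ x^13 on (ℤ_{43})^× is x ↦ x^13, because 13·13 = 169 = 4·42 + 1 ≡ 1 (mod 42) and x^{42} = 1 for x ≠ 0 (Fermat). So σ⁻¹(16) = 16^13 mod 43.
Repeated squaring mod 43: 16^1 ≡ 16, 16^2 ≡ 16² = 256 ≡ 41, 16^4 ≡ 41² = 1681 ≡ 4, 16^8 ≡ 4² = 16. Since 13 = 8 + 4 + 1, 16^13 ≡ 16·4·16: 16·4 = 64 ≡ 21, then 21·16 = 336 ≡ 35. So 16^13 ≡ 35 (mod 43).
Hence σ⁻¹(16) = 35.

35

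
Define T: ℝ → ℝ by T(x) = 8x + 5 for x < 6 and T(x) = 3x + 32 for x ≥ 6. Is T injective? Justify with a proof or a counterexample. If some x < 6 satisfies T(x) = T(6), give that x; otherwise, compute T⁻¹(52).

Both pieces are strictly increasing (slopes 8 and 3), so each is injective on its own interval.
The left piece maps (−∞, 6) onto (−∞, 53); the right piece maps [6, ∞) onto [50, ∞).
These images overlap. In particular T(6) = 50 (right piece), and solving 8x + 5 = 50 on the left piece gives x = 45/8 < 6.
So T(45/8) = T(6) with 45/8 ≠ 6, and T is not injective. This x = 45/8 is the requested value below 6.

45/8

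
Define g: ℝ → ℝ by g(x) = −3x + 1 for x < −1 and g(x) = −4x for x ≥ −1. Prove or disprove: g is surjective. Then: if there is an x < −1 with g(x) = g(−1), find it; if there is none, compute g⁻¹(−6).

3/2

Both pieces are strictly decreasing (slopes −3 and −4), so each is injective on its own interval.
The left piece maps (−∞, −1) onto (4, ∞); the right piece maps [−1, ∞) onto (−∞, 4].
These images together cover ℝ, so g is surjective.
Because the two images are disjoint, no x < −1 has g(x) = g(−1), so we compute g⁻¹(−6): −6 lies in (−∞, 4], so solve −4x = −6: x = (−6 − 0)/(−4) = 3/2.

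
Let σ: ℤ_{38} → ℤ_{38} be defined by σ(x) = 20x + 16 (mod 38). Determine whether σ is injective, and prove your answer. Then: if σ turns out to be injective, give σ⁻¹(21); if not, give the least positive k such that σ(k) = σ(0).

19

Recall: σ is injective if σ(u) = σ(v) implies u = v.
We have gcd(20, 38) = 2 > 1. Taking u = 0 and v = 19: σ(0) = 16 and σ(19) = 20·19 + 16 = 396 ≡ 16 (mod 38).
So σ(0) = σ(19) while 0 ≠ 19, therefore σ is not injective.
Since σ is not injective, we find the least positive k with σ(k) = σ(0): this means 20k ≡ 0 (mod 38), i.e. 38 ∣ 20k. Since gcd(20, 38) = 2, dividing through by 2 this holds exactly when 19 ∣ 10k, and as gcd(10, 19) = 1, exactly when 19 ∣ k.
The smallest positive such k is 19.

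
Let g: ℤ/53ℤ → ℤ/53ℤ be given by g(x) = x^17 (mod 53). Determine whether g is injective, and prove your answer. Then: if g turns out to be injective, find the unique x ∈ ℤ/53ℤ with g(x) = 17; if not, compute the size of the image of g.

43

Since 53 is prime, the nonzero elements of ℤ/53ℤ form a cyclic group of order 52.
As gcd(17, 52) = 1, raising to the 17th power is a bijection on this group: if s^17 ≡ t^17 then (st^{−1})^17 = 1, and the only element of order dividing gcd(17, 52) = 1 is 1, so s = t.
With g(0) = 0 this makes g injective on all of ℤ/53ℤ, hence bijective (finite equal-size domain and codomain). In particular g is injective.
Since g is injective, we find the preimage of 17. The inverse of x ↦ x^17 on (ℤ/53ℤ)^× is x ↦ x^49, because 17·49 = 833 = 16·52 + 1 ≡ 1 (mod 52) and x^{52} = 1 for x ≠ 0 (Fermat). So g⁻¹(17) = 17^49 mod 53.
Repeated squaring mod 53: 17^1 ≡ 17, 17^2 ≡ 17² = 289 ≡ 24, 17^4 ≡ 24² = 576 ≡ 46, 17^8 ≡ 46² = 2116 ≡ 49, 17^16 ≡ 49² = 2401 ≡ 16, 17^32 ≡ 16² = 256 ≡ 44. Since 49 = 32 + 16 + 1, 17^49 ≡ 44·16·17: 44·16 = 704 ≡ 15, then 15·17 = 255 ≡ 43. So 17^49 ≡ 43 (mod 53).
Hence g⁻¹(17) = 43.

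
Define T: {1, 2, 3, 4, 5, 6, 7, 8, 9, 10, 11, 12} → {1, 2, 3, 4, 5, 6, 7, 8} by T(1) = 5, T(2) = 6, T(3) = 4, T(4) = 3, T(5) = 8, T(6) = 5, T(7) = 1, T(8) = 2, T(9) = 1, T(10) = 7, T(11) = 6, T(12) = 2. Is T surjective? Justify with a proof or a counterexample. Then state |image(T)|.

Every element of the codomain has a preimage: 1 = T(7), 2 = T(8), 3 = T(4), 4 = T(3), 5 = T(1), 6 = T(2), 7 = T(10), 8 = T(5).
Therefore T is surjective.
The image of T is {1, 2, 3, 4, 5, 6, 7, 8}, which has 8 elements.

8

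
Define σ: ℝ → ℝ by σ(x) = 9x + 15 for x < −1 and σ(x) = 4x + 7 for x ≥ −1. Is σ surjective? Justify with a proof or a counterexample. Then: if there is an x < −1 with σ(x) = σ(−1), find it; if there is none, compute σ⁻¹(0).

Both pieces are strictly increasing (slopes 9 and 4), so each is injective on its own interval.
The left piece maps (−∞, −1) onto (−∞, 6); the right piece maps [−1, ∞) onto [3, ∞).
The union (−∞, 6) ∪ [3, ∞) covers ℝ, so σ is surjective.
For the follow-up: the images overlap, so an x < −1 with σ(x) = σ(−1) exists. σ(−1) = 3; solving 9x + 15 = 3 for x < −1 gives x = (3 − 15)/9 = −4/3.

-4/3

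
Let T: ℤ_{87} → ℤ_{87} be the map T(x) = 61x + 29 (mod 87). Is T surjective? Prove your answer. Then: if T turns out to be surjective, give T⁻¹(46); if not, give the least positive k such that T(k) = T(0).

Since gcd(61, 87) = 1, 61 is invertible modulo 87. Euclid's algorithm: 87 = 1·61 + 26, 61 = 2·26 + 9, 26 = 2·9 + 8, 9 = 1·8 + 1; back-substituting gives 1 = 10·61 − 7·87, so 61⁻¹ ≡ 10 (mod 87).
Then y ↦ 10(y − 29) is a two-sided inverse to T, so every y ∈ ℤ_{87} has a preimage.
So T is surjective.
Since T is surjective, we find T⁻¹(46): we need 61x ≡ 46 − 29 ≡ 17 (mod 87). Using 61⁻¹ = 10: x ≡ 10·17 = 170 = 1·87 + 83, so x = 83.
Check: T(83) = 61·83 + 29 = 5092 = 58·87 + 46 ≡ 46 (mod 87).

83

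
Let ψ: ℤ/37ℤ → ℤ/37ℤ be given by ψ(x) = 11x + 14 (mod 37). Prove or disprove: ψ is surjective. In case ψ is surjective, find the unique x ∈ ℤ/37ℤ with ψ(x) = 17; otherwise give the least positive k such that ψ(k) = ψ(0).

7

Recall: surjectivity means every element of the codomain has a preimage under ψ.
Since gcd(11, 37) = 1, 11 is invertible modulo 37. Euclid's algorithm: 37 = 3·11 + 4, 11 = 2·4 + 3, 4 = 1·3 + 1; back-substituting gives 1 = 27·11 − 8·37, so 11⁻¹ ≡ 27 (mod 37).
Then y ↦ 27(y − 14) is a two-sided inverse to ψ, so every y ∈ ℤ/37ℤ has a preimage.
Therefore ψ is surjective.
Since ψ is surjective, we find ψ⁻¹(17): we need 11x ≡ 17 − 14 ≡ 3 (mod 37). Using 11⁻¹ = 27: x ≡ 27·3 = 81 = 2·37 + 7, so x = 7.
Check: ψ(7) = 11·7 + 14 = 91 = 2·37 + 17 ≡ 17 (mod 37).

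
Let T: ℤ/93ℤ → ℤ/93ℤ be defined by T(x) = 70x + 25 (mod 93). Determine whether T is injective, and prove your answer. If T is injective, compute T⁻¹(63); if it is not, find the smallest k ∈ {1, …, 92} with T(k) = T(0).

Recall that T is injective when T(u) = T(v) forces u = v.
Suppose T(u) = T(v) in ℤ/93ℤ. Then 70u + 25 ≡ 70v + 25 (mod 93), so 70(u − v) ≡ 0 (mod 93).
Since gcd(70, 93) = 1, 70 is invertible modulo 93, therefore u − v ≡ 0 (mod 93), i.e. u = v.
Hence T is injective.
We now compute 70⁻¹ mod 93 explicitly. Euclid's algorithm: 93 = 1·70 + 23, 70 = 3·23 + 1; back-substituting gives 1 = 4·70 − 3·93, so 70⁻¹ ≡ 4 (mod 93).
Since T is injective, we find T⁻¹(63): we need 70x ≡ 63 − 25 ≡ 38 (mod 93). Using 70⁻¹ = 4: x ≡ 4·38 = 152 = 1·93 + 59, so x = 59.
Check: T(59) = 70·59 + 25 = 4155 = 44·93 + 63 ≡ 63 (mod 93).

59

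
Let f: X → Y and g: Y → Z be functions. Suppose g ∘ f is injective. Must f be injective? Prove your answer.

injective

Suppose f(a) = f(b). Applying g: (g ∘ f)(a) = (g ∘ f)(b). Since g ∘ f is injective, a = b. Thus f is injective.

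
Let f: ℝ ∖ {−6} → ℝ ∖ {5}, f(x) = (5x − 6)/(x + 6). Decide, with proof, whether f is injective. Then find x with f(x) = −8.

Suppose f(s) = f(t). Cross-multiplying: (5s − 6)(t + 6) = (5t − 6)(s + 6).
Expanding both sides and cancelling the symmetric terms leaves 36·(s − t) = 0. Since 36 ≠ 0, s = t. Therefore f is injective.
Solving f(x) = −8: cross-multiplying gives 5x − 6 = −8(x + 6), which rearranges to 13x = −42, so x = −42/13.

-42/13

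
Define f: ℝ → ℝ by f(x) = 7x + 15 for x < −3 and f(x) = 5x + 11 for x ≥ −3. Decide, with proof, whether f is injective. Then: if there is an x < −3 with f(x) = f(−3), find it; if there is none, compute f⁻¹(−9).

-24/7

Both pieces are strictly increasing (slopes 7 and 5), so each is injective on its own interval.
The left piece maps (−∞, −3) onto (−∞, −6); the right piece maps [−3, ∞) onto [−4, ∞).
These images are disjoint, so no value is attained by both pieces. Therefore f is injective.
Because the two images are disjoint, no x < −3 has f(x) = f(−3), so we compute f⁻¹(−9): −9 lies in (−∞, −6), so solve 7x + 15 = −9: x = (−9 − 15)/7 = −24/7.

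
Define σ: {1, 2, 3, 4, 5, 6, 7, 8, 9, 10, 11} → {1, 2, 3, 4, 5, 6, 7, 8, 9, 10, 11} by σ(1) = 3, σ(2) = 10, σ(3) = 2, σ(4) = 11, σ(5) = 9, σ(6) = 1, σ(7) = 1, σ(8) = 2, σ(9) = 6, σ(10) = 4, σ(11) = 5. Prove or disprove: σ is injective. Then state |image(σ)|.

σ(6) = 1 = σ(7) with 6 ≠ 7, so σ is not injective.
The image of σ is {1, 2, 3, 4, 5, 6, 9, 10, 11}, which has 9 elements.

9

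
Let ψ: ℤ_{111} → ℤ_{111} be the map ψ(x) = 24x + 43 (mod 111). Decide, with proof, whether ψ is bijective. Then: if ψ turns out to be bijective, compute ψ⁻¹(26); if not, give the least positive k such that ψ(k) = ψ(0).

37

Recall that ψ is injective when ψ(u) = ψ(v) forces u = v.
We have gcd(24, 111) = 3 > 1. Taking u = 0 and v = 37: ψ(0) = 43 and ψ(37) = 24·37 + 43 = 931 ≡ 43 (mod 111).
So ψ(0) = ψ(37) while 0 ≠ 37, hence ψ is not injective, hence not bijective.
Since ψ is not bijective, we find the least positive k with ψ(k) = ψ(0): this means 24k ≡ 0 (mod 111), i.e. 111 ∣ 24k. Since gcd(24, 111) = 3, dividing through by 3 this holds exactly when 37 ∣ 8k, and as gcd(8, 37) = 1, exactly when 37 ∣ k.
The smallest positive such k is 37.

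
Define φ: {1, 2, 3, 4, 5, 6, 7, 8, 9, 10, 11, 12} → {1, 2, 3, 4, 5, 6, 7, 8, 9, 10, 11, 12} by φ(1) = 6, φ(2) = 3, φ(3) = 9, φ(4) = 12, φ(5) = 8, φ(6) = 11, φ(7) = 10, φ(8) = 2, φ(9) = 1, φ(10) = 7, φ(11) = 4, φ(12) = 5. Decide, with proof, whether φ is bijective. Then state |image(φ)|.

The values 6, 3, 9, 12, 8, 11, 10, 2, 1, 7, 4, 5 are a permutation of {1, 2, 3, 4, 5, 6, 7, 8, 9, 10, 11, 12}: each element appears exactly once.
So φ is injective and surjective, hence bijective.
The image of φ is {1, 2, 3, 4, 5, 6, 7, 8, 9, 10, 11, 12}, which has 12 elements.

12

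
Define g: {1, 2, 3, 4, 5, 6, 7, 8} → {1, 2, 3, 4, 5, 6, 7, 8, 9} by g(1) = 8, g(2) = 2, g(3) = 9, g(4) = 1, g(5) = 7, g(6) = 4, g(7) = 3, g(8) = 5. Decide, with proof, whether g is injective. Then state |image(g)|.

The values g(1), …, g(8) are 8, 2, 9, 1, 7, 4, 3, 5 — all distinct.
So g(u) = g(v) only when u = v, and g is injective.
The image of g is {1, 2, 3, 4, 5, 7, 8, 9}, which has 8 elements.

8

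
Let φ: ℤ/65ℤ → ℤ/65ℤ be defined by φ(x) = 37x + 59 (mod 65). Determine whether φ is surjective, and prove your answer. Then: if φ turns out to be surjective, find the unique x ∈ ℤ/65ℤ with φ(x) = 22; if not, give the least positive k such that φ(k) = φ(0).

Since gcd(37, 65) = 1, 37 is invertible modulo 65. Euclid's algorithm: 65 = 1·37 + 28, 37 = 1·28 + 9, 28 = 3·9 + 1; back-substituting gives 1 = 58·37 − 33·65, so 37⁻¹ ≡ 58 (mod 65).
Then y ↦ 58(y − 59) is a two-sided inverse to φ, so every y ∈ ℤ/65ℤ has a preimage.
Thus φ is surjective.
Since φ is surjective, we compute φ⁻¹(22): solve 37x + 59 ≡ 22 (mod 65), i.e. 37x ≡ 28 (mod 65).
Multiplying by 37⁻¹ = 58 gives x ≡ 58·28 = 1624 = 24·65 + 64 ≡ 64 (mod 65).
Check: φ(64) = 37·64 + 59 = 2427 = 37·65 + 22 ≡ 22 (mod 65).

64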